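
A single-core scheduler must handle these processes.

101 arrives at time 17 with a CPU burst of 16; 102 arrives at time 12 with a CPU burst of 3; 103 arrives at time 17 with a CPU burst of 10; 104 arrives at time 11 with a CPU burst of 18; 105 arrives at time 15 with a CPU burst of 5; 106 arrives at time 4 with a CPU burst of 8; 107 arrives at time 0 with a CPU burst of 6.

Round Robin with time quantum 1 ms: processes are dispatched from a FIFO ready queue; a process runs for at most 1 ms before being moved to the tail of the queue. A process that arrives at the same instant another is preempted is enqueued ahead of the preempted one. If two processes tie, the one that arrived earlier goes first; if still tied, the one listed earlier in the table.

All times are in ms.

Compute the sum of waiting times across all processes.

130

Gantt: | 107 0-4 | 106 4-5 | 107 5-6 | 106 6-7 | 107 7-8 | 106 8-11 | 104 11-12 | 106 12-13 | 102 13-14 | 104 14-15 | 106 15-16 | 102 16-17 | 105 17-18 | 104 18-19 | 106 19-20 | 101 20-21 | 103 21-22 | 102 22-23 | 105 23-24 | 104 24-25 | 101 25-26 | 103 26-27 | 105 27-28 | 104 28-29 | 101 29-30 | 103 30-31 | 105 31-32 | 104 32-33 | 101 33-34 | 103 34-35 | 105 35-36 | 104 36-37 | 101 37-38 | 103 38-39 | 104 39-40 | 101 40-41 | 103 41-42 | 104 42-43 | 101 43-44 | 103 44-45 | 104 45-46 | 101 46-47 | 103 47-48 | 104 48-49 | 101 49-50 | 103 50-51 | 104 51-52 | 101 52-53 | 103 53-54 | 104 54-55 | 101 55-56 | 104 56-57 | 101 57-58 | 104 58-59 | 101 59-60 | 104 60-61 | 101 61-62 | 104 62-63 | 101 63-64 | 104 64-65 | 101 65-66 |
Completion: 101=66  102=23  103=54  104=65  105=36  106=20  107=8
Waiting = turnaround − burst: 101=33, 102=8, 103=27, 104=36, 105=16, 106=8, 107=2
Total waiting = 33 + 8 + 27 + 36 + 16 + 8 + 2 = 130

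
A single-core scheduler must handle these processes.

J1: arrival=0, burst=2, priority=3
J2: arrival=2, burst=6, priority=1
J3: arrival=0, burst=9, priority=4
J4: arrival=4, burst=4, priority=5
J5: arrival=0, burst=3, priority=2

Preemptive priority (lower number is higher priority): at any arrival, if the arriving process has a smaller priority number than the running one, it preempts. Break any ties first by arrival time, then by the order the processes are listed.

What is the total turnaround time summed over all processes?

Schedule: | J5 0-2 | J2 2-8 | J5 8-9 | J1 9-11 | J3 11-20 | J4 20-24 |
Completion: J1=11  J2=8  J3=20  J4=24  J5=9
Turnaround (C−A): J1=11  J2=6  J3=20  J4=20  J5=9
Turnaround = completion − arrival: J1=11, J2=6, J3=20, J4=20, J5=9
Total turnaround = 11 + 6 + 20 + 20 + 9 = 66

66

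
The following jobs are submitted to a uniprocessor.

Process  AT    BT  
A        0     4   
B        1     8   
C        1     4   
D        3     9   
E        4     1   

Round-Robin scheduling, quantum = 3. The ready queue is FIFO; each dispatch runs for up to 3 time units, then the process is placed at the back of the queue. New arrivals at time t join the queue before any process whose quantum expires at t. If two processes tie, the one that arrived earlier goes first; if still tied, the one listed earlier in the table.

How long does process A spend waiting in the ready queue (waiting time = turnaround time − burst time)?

Gantt: | A 0-3 | B 3-6 | C 6-9 | D 9-12 | A 12-13 | E 13-14 | B 14-17 | C 17-18 | D 18-21 | B 21-23 | D 23-26 |
Completion: A=13  B=23  C=18  D=26  E=14
Waiting(A) = turnaround − burst = 13 − 4 = 9

9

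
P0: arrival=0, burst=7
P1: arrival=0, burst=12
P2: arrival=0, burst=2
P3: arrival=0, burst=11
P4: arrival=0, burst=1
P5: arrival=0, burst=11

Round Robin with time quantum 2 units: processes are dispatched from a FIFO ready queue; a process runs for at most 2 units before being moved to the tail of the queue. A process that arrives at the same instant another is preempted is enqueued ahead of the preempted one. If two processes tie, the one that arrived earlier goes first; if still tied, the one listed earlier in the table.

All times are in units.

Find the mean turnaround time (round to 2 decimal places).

Gantt: | P0 0-2 | P1 2-4 | P2 4-6 | P3 6-8 | P4 8-9 | P5 9-11 | P0 11-13 | P1 13-15 | P3 15-17 | P5 17-19 | P0 19-21 | P1 21-23 | P3 23-25 | P5 25-27 | P0 27-28 | P1 28-30 | P3 30-32 | P5 32-34 | P1 34-36 | P3 36-38 | P5 38-40 | P1 40-42 | P3 42-43 | P5 43-44 |
Completion: P0=28  P1=42  P2=6  P3=43  P4=9  P5=44
Turnaround (C−A): P0=28  P1=42  P2=6  P3=43  P4=9  P5=44
Turnaround times: P0=28, P1=42, P2=6, P3=43, P4=9, P5=44
Average turnaround = (28+42+6+43+9+44) / 6 = 172/6 = 28.67

28.67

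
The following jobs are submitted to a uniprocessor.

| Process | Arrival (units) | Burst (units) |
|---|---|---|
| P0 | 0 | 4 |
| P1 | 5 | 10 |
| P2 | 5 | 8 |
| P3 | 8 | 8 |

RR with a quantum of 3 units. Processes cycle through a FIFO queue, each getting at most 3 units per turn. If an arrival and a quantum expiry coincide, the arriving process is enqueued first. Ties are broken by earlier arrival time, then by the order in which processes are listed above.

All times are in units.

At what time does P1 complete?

Timeline: | P0 0-4 | idle 4-5 | P1 5-8 | P2 8-11 | P3 11-14 | P1 14-17 | P2 17-20 | P3 20-23 | P1 23-26 | P2 26-28 | P3 28-30 | P1 30-31 |
Completion: P0=4  P1=31  P2=28  P3=30

31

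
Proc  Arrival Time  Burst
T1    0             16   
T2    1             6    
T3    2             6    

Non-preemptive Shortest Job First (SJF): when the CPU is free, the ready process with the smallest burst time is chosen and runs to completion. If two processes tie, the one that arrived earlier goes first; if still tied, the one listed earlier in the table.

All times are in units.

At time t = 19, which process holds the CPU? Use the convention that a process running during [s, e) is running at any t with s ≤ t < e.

Gantt: | T1 0-16 | T2 16-22 | T3 22-28 |
Completion: T1=16  T2=22  T3=28

T2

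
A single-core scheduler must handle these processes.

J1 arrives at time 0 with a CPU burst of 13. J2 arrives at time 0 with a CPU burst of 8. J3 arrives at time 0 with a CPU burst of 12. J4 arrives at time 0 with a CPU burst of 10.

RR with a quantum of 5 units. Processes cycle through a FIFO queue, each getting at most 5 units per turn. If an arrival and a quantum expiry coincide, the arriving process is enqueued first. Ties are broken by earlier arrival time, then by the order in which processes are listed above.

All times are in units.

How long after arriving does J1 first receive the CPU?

Schedule: | J1 0-5 | J2 5-10 | J3 10-15 | J4 15-20 | J1 20-25 | J2 25-28 | J3 28-33 | J4 33-38 | J1 38-41 | J3 41-43 |
Completion: J1=41  J2=28  J3=43  J4=38
Response(J1) = first start − arrival = 0 − 0 = 0

0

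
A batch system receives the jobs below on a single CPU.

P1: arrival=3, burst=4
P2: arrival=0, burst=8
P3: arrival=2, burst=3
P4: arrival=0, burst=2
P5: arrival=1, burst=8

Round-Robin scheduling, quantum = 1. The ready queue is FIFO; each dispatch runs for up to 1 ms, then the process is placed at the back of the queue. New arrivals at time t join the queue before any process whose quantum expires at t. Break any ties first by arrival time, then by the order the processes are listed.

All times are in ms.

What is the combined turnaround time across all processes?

Gantt: | P2 0-1 | P4 1-2 | P5 2-3 | P2 3-4 | P3 4-5 | P4 5-6 | P1 6-7 | P5 7-8 | P2 8-9 | P3 9-10 | P1 10-11 | P5 11-12 | P2 12-13 | P3 13-14 | P1 14-15 | P5 15-16 | P2 16-17 | P1 17-18 | P5 18-19 | P2 19-20 | P5 20-21 | P2 21-22 | P5 22-23 | P2 23-24 | P5 24-25 |
Completion: P1=18  P2=24  P3=14  P4=6  P5=25
Turnaround = completion − arrival: P1=15, P2=24, P3=12, P4=6, P5=24
Total turnaround = 15 + 24 + 12 + 6 + 24 = 81

81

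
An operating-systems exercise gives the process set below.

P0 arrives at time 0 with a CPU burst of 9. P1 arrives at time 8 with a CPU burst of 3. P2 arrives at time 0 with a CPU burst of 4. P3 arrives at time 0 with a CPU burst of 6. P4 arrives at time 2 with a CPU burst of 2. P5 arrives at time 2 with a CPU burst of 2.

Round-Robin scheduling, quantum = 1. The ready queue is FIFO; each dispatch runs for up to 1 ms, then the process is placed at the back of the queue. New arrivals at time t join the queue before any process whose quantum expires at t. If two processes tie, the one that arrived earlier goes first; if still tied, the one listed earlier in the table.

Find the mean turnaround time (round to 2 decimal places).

Schedule: | P0 0-1 | P2 1-2 | P3 2-3 | P0 3-4 | P4 4-5 | P5 5-6 | P2 6-7 | P3 7-8 | P0 8-9 | P4 9-10 | P5 10-11 | P2 11-12 | P1 12-13 | P3 13-14 | P0 14-15 | P2 15-16 | P1 16-17 | P3 17-18 | P0 18-19 | P1 19-20 | P3 20-21 | P0 21-22 | P3 22-23 | P0 23-26 |
Completion: P0=26  P1=20  P2=16  P3=23  P4=10  P5=11
Turnaround (C−A): P0=26  P1=12  P2=16  P3=23  P4=8  P5=9
Turnaround times: P0=26, P1=12, P2=16, P3=23, P4=8, P5=9
Average turnaround = (26+12+16+23+8+9) / 6 = 94/6 = 15.67

15.67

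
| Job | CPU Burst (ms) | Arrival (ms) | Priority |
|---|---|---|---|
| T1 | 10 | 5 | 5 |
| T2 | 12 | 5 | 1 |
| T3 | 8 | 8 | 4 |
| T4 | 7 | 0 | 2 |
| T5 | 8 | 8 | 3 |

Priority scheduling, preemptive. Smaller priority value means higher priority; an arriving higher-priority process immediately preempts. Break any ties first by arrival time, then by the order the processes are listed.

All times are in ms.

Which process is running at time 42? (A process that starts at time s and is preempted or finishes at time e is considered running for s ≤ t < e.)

Timeline: | T4 0-5 | T2 5-17 | T4 17-19 | T5 19-27 | T3 27-35 | T1 35-45 |
Completion: T1=45  T2=17  T3=35  T4=19  T5=27
Turnaround (C−A): T1=40  T2=12  T3=27  T4=19  T5=19

T1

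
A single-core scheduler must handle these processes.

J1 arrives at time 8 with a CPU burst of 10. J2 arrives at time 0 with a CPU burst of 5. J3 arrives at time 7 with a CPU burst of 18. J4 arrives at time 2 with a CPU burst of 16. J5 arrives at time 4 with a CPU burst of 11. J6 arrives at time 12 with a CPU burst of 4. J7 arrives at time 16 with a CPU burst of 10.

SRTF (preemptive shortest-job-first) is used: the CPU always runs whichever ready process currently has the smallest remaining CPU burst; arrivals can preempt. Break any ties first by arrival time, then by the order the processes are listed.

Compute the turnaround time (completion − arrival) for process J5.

12

Timeline: | J2 0-5 | J5 5-16 | J6 16-20 | J1 20-30 | J7 30-40 | J4 40-56 | J3 56-74 |
Completion: J1=30  J2=5  J3=74  J4=56  J5=16  J6=20  J7=40
Turnaround (C−A): J1=22  J2=5  J3=67  J4=54  J5=12  J6=8  J7=24
Turnaround(J5) = completion − arrival = 16 − 4 = 12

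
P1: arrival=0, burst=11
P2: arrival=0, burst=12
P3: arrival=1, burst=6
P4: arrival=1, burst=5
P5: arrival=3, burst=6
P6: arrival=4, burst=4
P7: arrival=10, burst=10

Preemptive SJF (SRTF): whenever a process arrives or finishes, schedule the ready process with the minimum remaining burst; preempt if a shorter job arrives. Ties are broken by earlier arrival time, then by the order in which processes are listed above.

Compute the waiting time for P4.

0

Timeline: | P1 0-1 | P4 1-6 | P6 6-10 | P3 10-16 | P5 16-22 | P1 22-32 | P7 32-42 | P2 42-54 |
Completion: P1=32  P2=54  P3=16  P4=6  P5=22  P6=10  P7=42
Turnaround (C−A): P1=32  P2=54  P3=15  P4=5  P5=19  P6=6  P7=32
Waiting(P4) = turnaround − burst = 5 − 5 = 0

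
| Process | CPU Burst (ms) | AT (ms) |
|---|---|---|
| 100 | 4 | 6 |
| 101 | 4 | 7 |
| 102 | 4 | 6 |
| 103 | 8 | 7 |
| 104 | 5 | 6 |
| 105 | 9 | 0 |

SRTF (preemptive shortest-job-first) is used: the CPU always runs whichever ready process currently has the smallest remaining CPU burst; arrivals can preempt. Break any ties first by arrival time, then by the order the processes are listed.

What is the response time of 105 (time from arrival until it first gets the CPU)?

0

Gantt: | 105 0-9 | 100 9-13 | 102 13-17 | 101 17-21 | 104 21-26 | 103 26-34 |
Completion: 100=13  101=21  102=17  103=34  104=26  105=9
Turnaround (C−A): 100=7  101=14  102=11  103=27  104=20  105=9
Response(105) = first start − arrival = 0 − 0 = 0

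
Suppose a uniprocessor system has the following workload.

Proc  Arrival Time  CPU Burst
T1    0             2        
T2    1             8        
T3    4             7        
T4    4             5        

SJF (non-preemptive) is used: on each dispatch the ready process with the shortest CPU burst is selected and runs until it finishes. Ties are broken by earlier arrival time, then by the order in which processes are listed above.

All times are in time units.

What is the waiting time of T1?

Timeline: | T1 0-2 | T2 2-10 | T4 10-15 | T3 15-22 |
Completion: T1=2  T2=10  T3=22  T4=15
Turnaround (C−A): T1=2  T2=9  T3=18  T4=11
Waiting(T1) = turnaround − burst = 2 − 2 = 0

0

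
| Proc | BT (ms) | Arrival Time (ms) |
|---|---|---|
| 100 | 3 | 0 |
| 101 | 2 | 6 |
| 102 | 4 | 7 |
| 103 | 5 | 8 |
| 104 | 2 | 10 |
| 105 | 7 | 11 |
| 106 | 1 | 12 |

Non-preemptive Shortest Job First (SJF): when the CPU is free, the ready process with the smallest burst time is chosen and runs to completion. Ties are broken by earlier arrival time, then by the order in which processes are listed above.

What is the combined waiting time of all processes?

20

Gantt: | 100 0-3 | idle 3-6 | 101 6-8 | 102 8-12 | 106 12-13 | 104 13-15 | 103 15-20 | 105 20-27 |
Completion: 100=3  101=8  102=12  103=20  104=15  105=27  106=13
Waiting = turnaround − burst: 100=0, 101=0, 102=1, 103=7, 104=3, 105=9, 106=0
Total waiting = 0 + 0 + 1 + 7 + 3 + 9 + 0 = 20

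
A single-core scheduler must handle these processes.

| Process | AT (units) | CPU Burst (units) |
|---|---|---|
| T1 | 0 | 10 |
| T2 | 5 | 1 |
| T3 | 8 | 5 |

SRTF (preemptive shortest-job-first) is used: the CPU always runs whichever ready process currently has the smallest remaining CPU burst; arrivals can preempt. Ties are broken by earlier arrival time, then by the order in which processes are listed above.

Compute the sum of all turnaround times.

Gantt: | T1 0-5 | T2 5-6 | T1 6-11 | T3 11-16 |
Completion: T1=11  T2=6  T3=16
Turnaround (C−A): T1=11  T2=1  T3=8
Turnaround = completion − arrival: T1=11, T2=1, T3=8
Total turnaround = 11 + 1 + 8 = 20

20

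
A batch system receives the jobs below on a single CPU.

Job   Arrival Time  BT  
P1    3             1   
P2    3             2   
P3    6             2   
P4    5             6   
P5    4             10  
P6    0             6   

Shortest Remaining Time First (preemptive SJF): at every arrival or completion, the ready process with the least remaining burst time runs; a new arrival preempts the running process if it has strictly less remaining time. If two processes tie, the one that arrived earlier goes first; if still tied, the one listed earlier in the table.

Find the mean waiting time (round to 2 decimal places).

4.17

Timeline: | P6 0-3 | P1 3-4 | P2 4-6 | P3 6-8 | P6 8-11 | P4 11-17 | P5 17-27 |
Completion: P1=4  P2=6  P3=8  P4=17  P5=27  P6=11
Turnaround (C−A): P1=1  P2=3  P3=2  P4=12  P5=23  P6=11
Waiting times: P1=0, P2=1, P3=0, P4=6, P5=13, P6=5
Average waiting = (0+1+0+6+13+5) / 6 = 25/6 = 4.17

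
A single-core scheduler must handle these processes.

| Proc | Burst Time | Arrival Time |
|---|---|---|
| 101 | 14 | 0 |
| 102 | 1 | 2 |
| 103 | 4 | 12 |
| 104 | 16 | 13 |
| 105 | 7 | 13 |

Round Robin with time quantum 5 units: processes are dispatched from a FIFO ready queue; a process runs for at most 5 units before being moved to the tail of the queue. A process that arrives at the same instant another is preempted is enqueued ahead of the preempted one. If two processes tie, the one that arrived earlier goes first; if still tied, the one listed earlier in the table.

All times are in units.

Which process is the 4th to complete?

105

Timeline: | 101 0-5 | 102 5-6 | 101 6-15 | 103 15-19 | 104 19-24 | 105 24-29 | 104 29-34 | 105 34-36 | 104 36-42 |
Completion: 101=15  102=6  103=19  104=42  105=36
Turnaround (C−A): 101=15  102=4  103=7  104=29  105=23
Finish order: 102 → 101 → 103 → 105 → 104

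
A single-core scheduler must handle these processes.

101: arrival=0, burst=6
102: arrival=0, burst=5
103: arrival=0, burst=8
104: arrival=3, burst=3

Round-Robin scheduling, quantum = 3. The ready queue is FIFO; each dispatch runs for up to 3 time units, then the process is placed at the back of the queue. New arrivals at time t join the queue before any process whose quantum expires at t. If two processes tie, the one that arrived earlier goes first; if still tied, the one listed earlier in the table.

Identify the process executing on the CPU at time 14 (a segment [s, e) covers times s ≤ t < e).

101

Timeline: | 101 0-3 | 102 3-6 | 103 6-9 | 104 9-12 | 101 12-15 | 102 15-17 | 103 17-22 |
Completion: 101=15  102=17  103=22  104=12
Turnaround (C−A): 101=15  102=17  103=22  104=9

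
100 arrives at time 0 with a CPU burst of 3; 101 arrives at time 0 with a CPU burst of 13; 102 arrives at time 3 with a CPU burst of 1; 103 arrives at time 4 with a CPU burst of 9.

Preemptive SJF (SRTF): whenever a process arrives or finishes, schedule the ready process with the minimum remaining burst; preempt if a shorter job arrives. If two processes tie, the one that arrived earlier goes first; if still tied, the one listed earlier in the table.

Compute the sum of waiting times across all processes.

13

Schedule: | 100 0-3 | 102 3-4 | 103 4-13 | 101 13-26 |
Completion: 100=3  101=26  102=4  103=13
Turnaround (C−A): 100=3  101=26  102=1  103=9
Waiting = turnaround − burst: 100=0, 101=13, 102=0, 103=0
Total waiting = 0 + 13 + 0 + 0 = 13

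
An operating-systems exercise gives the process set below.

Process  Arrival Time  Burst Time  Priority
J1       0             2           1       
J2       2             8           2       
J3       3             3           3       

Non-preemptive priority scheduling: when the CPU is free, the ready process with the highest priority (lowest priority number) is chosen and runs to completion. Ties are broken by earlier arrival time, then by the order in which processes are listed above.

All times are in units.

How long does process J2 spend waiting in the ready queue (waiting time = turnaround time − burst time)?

0

Gantt: | J1 0-2 | J2 2-10 | J3 10-13 |
Completion: J1=2  J2=10  J3=13
Waiting(J2) = turnaround − burst = 8 − 8 = 0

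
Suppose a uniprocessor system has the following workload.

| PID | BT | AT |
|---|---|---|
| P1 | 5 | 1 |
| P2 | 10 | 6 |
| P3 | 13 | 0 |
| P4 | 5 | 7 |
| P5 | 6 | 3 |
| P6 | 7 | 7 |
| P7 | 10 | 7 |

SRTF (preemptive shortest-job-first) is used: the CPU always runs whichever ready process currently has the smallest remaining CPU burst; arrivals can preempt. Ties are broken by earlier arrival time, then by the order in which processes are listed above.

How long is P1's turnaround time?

Timeline: | P3 0-1 | P1 1-6 | P5 6-12 | P4 12-17 | P6 17-24 | P2 24-34 | P7 34-44 | P3 44-56 |
Completion: P1=6  P2=34  P3=56  P4=17  P5=12  P6=24  P7=44
Turnaround (C−A): P1=5  P2=28  P3=56  P4=10  P5=9  P6=17  P7=37
Turnaround(P1) = completion − arrival = 6 − 1 = 5

5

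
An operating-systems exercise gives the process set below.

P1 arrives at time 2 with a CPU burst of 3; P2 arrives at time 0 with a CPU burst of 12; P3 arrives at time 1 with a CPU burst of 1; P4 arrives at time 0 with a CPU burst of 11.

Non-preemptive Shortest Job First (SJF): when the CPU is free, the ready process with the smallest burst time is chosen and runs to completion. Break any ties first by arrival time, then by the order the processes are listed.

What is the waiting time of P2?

15

Schedule: | P4 0-11 | P3 11-12 | P1 12-15 | P2 15-27 |
Completion: P1=15  P2=27  P3=12  P4=11
Waiting(P2) = turnaround − burst = 27 − 12 = 15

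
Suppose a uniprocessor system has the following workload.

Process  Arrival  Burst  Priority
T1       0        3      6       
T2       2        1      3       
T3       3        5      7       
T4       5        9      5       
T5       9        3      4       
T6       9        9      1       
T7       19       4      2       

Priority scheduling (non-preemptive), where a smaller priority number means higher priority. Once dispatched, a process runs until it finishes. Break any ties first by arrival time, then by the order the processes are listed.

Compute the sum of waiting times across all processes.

Gantt: | T1 0-3 | T2 3-4 | T3 4-9 | T6 9-18 | T5 18-21 | T7 21-25 | T4 25-34 |
Completion: T1=3  T2=4  T3=9  T4=34  T5=21  T6=18  T7=25
Waiting = turnaround − burst: T1=0, T2=1, T3=1, T4=20, T5=9, T6=0, T7=2
Total waiting = 0 + 1 + 1 + 20 + 9 + 0 + 2 = 33

33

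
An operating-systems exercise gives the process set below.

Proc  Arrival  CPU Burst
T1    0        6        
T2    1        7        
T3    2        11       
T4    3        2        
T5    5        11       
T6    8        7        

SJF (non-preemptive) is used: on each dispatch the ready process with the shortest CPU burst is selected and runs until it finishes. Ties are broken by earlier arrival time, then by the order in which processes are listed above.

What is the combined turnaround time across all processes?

109

Gantt: | T1 0-6 | T4 6-8 | T2 8-15 | T6 15-22 | T3 22-33 | T5 33-44 |
Completion: T1=6  T2=15  T3=33  T4=8  T5=44  T6=22
Turnaround (C−A): T1=6  T2=14  T3=31  T4=5  T5=39  T6=14
Turnaround = completion − arrival: T1=6, T2=14, T3=31, T4=5, T5=39, T6=14
Total turnaround = 6 + 14 + 31 + 5 + 39 + 14 = 109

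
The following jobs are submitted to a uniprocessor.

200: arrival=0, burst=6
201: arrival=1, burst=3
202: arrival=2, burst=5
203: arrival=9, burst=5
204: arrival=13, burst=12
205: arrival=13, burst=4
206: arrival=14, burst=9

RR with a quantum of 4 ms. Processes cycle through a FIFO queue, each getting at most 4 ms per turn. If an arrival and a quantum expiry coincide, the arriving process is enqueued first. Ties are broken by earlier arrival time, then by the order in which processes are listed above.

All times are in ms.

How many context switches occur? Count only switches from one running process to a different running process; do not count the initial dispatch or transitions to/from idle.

13

Timeline: | 200 0-4 | 201 4-7 | 202 7-11 | 200 11-13 | 203 13-17 | 202 17-18 | 204 18-22 | 205 22-26 | 206 26-30 | 203 30-31 | 204 31-35 | 206 35-39 | 204 39-43 | 206 43-44 |
Completion: 200=13  201=7  202=18  203=31  204=43  205=26  206=44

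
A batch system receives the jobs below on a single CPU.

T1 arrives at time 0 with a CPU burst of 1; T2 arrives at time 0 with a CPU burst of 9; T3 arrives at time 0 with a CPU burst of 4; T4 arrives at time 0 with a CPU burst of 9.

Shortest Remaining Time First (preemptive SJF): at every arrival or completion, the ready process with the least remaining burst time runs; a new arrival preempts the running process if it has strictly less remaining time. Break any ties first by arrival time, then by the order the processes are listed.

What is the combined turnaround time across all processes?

43

Timeline: | T1 0-1 | T3 1-5 | T2 5-14 | T4 14-23 |
Completion: T1=1  T2=14  T3=5  T4=23
Turnaround (C−A): T1=1  T2=14  T3=5  T4=23
Turnaround = completion − arrival: T1=1, T2=14, T3=5, T4=23
Total turnaround = 1 + 14 + 5 + 23 = 43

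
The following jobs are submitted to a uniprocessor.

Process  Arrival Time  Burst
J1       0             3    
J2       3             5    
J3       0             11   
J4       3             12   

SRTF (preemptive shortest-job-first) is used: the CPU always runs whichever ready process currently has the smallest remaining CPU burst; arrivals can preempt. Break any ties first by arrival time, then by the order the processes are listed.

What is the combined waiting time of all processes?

24

Gantt: | J1 0-3 | J2 3-8 | J3 8-19 | J4 19-31 |
Completion: J1=3  J2=8  J3=19  J4=31
Waiting = turnaround − burst: J1=0, J2=0, J3=8, J4=16
Total waiting = 0 + 0 + 8 + 16 = 24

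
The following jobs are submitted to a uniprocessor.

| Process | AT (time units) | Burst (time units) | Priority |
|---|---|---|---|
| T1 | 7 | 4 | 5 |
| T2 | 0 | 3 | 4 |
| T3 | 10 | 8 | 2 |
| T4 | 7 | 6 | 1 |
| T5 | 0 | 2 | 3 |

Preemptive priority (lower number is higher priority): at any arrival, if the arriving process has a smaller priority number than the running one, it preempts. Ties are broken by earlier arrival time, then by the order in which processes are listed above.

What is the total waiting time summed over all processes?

Schedule: | T5 0-2 | T2 2-5 | idle 5-7 | T4 7-13 | T3 13-21 | T1 21-25 |
Completion: T1=25  T2=5  T3=21  T4=13  T5=2
Waiting = turnaround − burst: T1=14, T2=2, T3=3, T4=0, T5=0
Total waiting = 14 + 2 + 3 + 0 + 0 = 19

19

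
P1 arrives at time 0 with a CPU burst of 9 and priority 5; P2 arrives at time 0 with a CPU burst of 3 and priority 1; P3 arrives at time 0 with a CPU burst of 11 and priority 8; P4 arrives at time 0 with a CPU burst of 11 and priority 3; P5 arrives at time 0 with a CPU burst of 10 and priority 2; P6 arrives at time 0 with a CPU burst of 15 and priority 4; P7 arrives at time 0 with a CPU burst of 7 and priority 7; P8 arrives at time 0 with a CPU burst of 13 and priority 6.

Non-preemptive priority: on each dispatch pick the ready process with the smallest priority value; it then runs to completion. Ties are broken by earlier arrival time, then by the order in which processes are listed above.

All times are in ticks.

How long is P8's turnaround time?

Gantt: | P2 0-3 | P5 3-13 | P4 13-24 | P6 24-39 | P1 39-48 | P8 48-61 | P7 61-68 | P3 68-79 |
Completion: P1=48  P2=3  P3=79  P4=24  P5=13  P6=39  P7=68  P8=61
Turnaround (C−A): P1=48  P2=3  P3=79  P4=24  P5=13  P6=39  P7=68  P8=61
Turnaround(P8) = completion − arrival = 61 − 0 = 61

61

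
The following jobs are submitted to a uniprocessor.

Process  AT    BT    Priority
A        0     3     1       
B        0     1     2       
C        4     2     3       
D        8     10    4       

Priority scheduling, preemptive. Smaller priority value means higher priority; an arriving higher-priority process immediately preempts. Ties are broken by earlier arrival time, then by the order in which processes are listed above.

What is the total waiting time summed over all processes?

Schedule: | A 0-3 | B 3-4 | C 4-6 | idle 6-8 | D 8-18 |
Completion: A=3  B=4  C=6  D=18
Waiting = turnaround − burst: A=0, B=3, C=0, D=0
Total waiting = 0 + 3 + 0 + 0 = 3

3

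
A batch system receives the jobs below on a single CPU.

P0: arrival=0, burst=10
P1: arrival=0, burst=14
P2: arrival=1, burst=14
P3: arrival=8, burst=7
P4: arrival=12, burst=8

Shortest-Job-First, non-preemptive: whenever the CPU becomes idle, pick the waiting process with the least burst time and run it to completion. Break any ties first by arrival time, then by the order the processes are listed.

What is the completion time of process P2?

53

Gantt: | P0 0-10 | P3 10-17 | P4 17-25 | P1 25-39 | P2 39-53 |
Completion: P0=10  P1=39  P2=53  P3=17  P4=25
Turnaround (C−A): P0=10  P1=39  P2=52  P3=9  P4=13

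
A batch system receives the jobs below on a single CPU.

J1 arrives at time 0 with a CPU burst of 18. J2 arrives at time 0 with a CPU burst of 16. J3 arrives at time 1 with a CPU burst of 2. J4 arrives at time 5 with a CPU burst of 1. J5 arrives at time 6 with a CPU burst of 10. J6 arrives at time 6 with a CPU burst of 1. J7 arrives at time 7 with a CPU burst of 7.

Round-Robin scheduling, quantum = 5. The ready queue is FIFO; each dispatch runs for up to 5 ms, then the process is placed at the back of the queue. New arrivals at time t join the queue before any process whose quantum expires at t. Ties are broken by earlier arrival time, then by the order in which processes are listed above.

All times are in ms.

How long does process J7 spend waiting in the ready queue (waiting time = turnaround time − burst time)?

32

Timeline: | J1 0-5 | J2 5-10 | J3 10-12 | J4 12-13 | J1 13-18 | J5 18-23 | J6 23-24 | J7 24-29 | J2 29-34 | J1 34-39 | J5 39-44 | J7 44-46 | J2 46-51 | J1 51-54 | J2 54-55 |
Completion: J1=54  J2=55  J3=12  J4=13  J5=44  J6=24  J7=46
Turnaround (C−A): J1=54  J2=55  J3=11  J4=8  J5=38  J6=18  J7=39
Waiting(J7) = turnaround − burst = 39 − 7 = 32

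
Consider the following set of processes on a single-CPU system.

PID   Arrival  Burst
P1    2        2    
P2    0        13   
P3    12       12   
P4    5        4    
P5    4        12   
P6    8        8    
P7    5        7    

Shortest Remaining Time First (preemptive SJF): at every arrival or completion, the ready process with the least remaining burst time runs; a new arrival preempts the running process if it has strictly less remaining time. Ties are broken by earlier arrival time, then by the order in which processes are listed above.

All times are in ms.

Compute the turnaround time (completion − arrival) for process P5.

Timeline: | P2 0-2 | P1 2-4 | P2 4-5 | P4 5-9 | P7 9-16 | P6 16-24 | P2 24-34 | P5 34-46 | P3 46-58 |
Completion: P1=4  P2=34  P3=58  P4=9  P5=46  P6=24  P7=16
Turnaround (C−A): P1=2  P2=34  P3=46  P4=4  P5=42  P6=16  P7=11
Turnaround(P5) = completion − arrival = 46 − 4 = 42

42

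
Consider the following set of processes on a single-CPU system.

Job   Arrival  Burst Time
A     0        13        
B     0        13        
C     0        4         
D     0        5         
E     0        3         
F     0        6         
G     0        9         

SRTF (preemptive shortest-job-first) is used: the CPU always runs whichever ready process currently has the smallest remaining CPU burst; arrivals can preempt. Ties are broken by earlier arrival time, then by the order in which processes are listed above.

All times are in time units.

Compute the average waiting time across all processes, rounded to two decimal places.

Gantt: | E 0-3 | C 3-7 | D 7-12 | F 12-18 | G 18-27 | A 27-40 | B 40-53 |
Completion: A=40  B=53  C=7  D=12  E=3  F=18  G=27
Turnaround (C−A): A=40  B=53  C=7  D=12  E=3  F=18  G=27
Waiting times: A=27, B=40, C=3, D=7, E=0, F=12, G=18
Average waiting = (27+40+3+7+0+12+18) / 7 = 107/7 = 15.29

15.29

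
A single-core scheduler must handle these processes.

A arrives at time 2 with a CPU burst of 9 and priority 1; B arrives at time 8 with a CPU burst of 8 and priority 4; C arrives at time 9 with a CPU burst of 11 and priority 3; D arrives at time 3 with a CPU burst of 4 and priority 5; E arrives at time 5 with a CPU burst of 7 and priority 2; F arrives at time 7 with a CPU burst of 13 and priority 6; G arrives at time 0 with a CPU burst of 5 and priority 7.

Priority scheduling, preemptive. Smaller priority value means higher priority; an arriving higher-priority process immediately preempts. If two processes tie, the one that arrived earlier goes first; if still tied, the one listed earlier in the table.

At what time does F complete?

Schedule: | G 0-2 | A 2-11 | E 11-18 | C 18-29 | B 29-37 | D 37-41 | F 41-54 | G 54-57 |
Completion: A=11  B=37  C=29  D=41  E=18  F=54  G=57

54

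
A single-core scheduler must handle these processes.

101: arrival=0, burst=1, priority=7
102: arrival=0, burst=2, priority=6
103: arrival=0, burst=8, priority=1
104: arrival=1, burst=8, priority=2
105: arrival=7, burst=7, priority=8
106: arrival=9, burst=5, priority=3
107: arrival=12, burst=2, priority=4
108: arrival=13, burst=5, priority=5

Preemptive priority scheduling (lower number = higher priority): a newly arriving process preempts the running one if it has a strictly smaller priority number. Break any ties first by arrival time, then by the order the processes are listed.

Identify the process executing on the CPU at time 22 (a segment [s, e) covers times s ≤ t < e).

Gantt: | 103 0-8 | 104 8-16 | 106 16-21 | 107 21-23 | 108 23-28 | 102 28-30 | 101 30-31 | 105 31-38 |
Completion: 101=31  102=30  103=8  104=16  105=38  106=21  107=23  108=28

107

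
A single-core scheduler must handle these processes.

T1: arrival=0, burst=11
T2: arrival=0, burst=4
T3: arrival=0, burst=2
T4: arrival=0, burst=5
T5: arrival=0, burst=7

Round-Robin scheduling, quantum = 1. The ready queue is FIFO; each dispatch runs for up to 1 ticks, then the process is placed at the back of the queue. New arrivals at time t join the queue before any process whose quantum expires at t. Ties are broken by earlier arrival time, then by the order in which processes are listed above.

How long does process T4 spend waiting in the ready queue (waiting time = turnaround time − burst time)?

15

Timeline: | T1 0-1 | T2 1-2 | T3 2-3 | T4 3-4 | T5 4-5 | T1 5-6 | T2 6-7 | T3 7-8 | T4 8-9 | T5 9-10 | T1 10-11 | T2 11-12 | T4 12-13 | T5 13-14 | T1 14-15 | T2 15-16 | T4 16-17 | T5 17-18 | T1 18-19 | T4 19-20 | T5 20-21 | T1 21-22 | T5 22-23 | T1 23-24 | T5 24-25 | T1 25-29 |
Completion: T1=29  T2=16  T3=8  T4=20  T5=25
Turnaround (C−A): T1=29  T2=16  T3=8  T4=20  T5=25
Waiting(T4) = turnaround − burst = 20 − 5 = 15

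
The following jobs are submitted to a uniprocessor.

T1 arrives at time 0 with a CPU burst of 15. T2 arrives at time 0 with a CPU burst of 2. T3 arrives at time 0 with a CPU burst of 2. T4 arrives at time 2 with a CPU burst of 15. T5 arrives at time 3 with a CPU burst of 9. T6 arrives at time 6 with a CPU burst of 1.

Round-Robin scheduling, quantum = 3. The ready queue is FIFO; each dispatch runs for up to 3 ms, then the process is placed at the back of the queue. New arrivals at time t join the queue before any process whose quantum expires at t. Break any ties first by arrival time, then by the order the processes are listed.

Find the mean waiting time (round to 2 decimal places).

Gantt: | T1 0-3 | T2 3-5 | T3 5-7 | T4 7-10 | T5 10-13 | T1 13-16 | T6 16-17 | T4 17-20 | T5 20-23 | T1 23-26 | T4 26-29 | T5 29-32 | T1 32-35 | T4 35-38 | T1 38-41 | T4 41-44 |
Completion: T1=41  T2=5  T3=7  T4=44  T5=32  T6=17
Turnaround (C−A): T1=41  T2=5  T3=7  T4=42  T5=29  T6=11
Waiting times: T1=26, T2=3, T3=5, T4=27, T5=20, T6=10
Average waiting = (26+3+5+27+20+10) / 6 = 91/6 = 15.17

15.17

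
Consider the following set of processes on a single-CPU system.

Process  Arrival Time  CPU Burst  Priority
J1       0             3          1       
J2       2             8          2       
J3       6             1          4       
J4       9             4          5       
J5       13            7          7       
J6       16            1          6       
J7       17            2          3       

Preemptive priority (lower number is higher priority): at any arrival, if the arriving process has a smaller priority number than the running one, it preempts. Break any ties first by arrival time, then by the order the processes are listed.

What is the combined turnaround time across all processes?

41

Schedule: | J1 0-3 | J2 3-11 | J3 11-12 | J4 12-16 | J6 16-17 | J7 17-19 | J5 19-26 |
Completion: J1=3  J2=11  J3=12  J4=16  J5=26  J6=17  J7=19
Turnaround = completion − arrival: J1=3, J2=9, J3=6, J4=7, J5=13, J6=1, J7=2
Total turnaround = 3 + 9 + 6 + 7 + 13 + 1 + 2 = 41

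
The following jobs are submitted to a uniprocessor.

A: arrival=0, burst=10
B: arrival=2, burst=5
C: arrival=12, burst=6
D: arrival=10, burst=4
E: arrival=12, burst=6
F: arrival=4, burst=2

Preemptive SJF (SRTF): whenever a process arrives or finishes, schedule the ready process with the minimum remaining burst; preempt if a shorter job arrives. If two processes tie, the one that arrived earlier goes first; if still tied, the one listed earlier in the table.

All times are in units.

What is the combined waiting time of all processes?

Timeline: | A 0-2 | B 2-4 | F 4-6 | B 6-9 | A 9-10 | D 10-14 | C 14-20 | E 20-26 | A 26-33 |
Completion: A=33  B=9  C=20  D=14  E=26  F=6
Waiting = turnaround − burst: A=23, B=2, C=2, D=0, E=8, F=0
Total waiting = 23 + 2 + 2 + 0 + 8 + 0 = 35

35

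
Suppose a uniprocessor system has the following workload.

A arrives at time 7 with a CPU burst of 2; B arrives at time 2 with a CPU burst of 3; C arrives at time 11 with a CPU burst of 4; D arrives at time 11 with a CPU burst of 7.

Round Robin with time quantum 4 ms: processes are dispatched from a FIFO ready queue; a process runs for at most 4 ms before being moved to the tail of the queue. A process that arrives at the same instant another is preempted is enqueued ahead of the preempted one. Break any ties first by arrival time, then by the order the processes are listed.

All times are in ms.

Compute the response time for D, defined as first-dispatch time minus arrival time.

Schedule: | idle 0-2 | B 2-5 | idle 5-7 | A 7-9 | idle 9-11 | C 11-15 | D 15-22 |
Completion: A=9  B=5  C=15  D=22
Response(D) = first start − arrival = 15 − 11 = 4

4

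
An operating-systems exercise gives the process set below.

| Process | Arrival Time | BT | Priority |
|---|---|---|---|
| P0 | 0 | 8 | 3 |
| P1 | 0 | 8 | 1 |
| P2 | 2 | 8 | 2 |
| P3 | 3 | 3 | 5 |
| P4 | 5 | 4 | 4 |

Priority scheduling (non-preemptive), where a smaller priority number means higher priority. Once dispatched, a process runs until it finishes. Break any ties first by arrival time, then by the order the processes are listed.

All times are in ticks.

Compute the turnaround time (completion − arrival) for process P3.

28

Gantt: | P1 0-8 | P2 8-16 | P0 16-24 | P4 24-28 | P3 28-31 |
Completion: P0=24  P1=8  P2=16  P3=31  P4=28
Turnaround(P3) = completion − arrival = 31 − 3 = 28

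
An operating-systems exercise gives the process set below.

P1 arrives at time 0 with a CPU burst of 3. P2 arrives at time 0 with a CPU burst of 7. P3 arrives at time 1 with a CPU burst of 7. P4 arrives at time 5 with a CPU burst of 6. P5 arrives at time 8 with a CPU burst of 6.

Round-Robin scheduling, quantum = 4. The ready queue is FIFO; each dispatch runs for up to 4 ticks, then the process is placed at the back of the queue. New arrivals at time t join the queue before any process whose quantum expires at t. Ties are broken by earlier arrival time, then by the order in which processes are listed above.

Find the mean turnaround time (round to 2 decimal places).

17.60

Gantt: | P1 0-3 | P2 3-7 | P3 7-11 | P4 11-15 | P2 15-18 | P5 18-22 | P3 22-25 | P4 25-27 | P5 27-29 |
Completion: P1=3  P2=18  P3=25  P4=27  P5=29
Turnaround (C−A): P1=3  P2=18  P3=24  P4=22  P5=21
Turnaround times: P1=3, P2=18, P3=24, P4=22, P5=21
Average turnaround = (3+18+24+22+21) / 5 = 88/5 = 17.60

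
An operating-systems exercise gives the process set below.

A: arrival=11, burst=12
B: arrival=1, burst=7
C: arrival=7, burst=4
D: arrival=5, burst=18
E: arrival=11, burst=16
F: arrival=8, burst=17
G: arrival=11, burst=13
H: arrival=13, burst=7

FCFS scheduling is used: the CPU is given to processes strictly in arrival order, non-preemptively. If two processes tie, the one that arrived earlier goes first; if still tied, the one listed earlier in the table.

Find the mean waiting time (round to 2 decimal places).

33.38

Gantt: | idle 0-1 | B 1-8 | D 8-26 | C 26-30 | F 30-47 | A 47-59 | E 59-75 | G 75-88 | H 88-95 |
Completion: A=59  B=8  C=30  D=26  E=75  F=47  G=88  H=95
Waiting times: A=36, B=0, C=19, D=3, E=48, F=22, G=64, H=75
Average waiting = (36+0+19+3+48+22+64+75) / 8 = 267/8 = 33.38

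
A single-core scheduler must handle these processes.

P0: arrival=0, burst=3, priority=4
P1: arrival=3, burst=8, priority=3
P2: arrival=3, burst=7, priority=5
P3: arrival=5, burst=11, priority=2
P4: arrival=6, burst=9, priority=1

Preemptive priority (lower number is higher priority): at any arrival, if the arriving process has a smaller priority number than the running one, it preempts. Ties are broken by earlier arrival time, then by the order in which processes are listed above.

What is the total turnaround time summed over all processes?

95

Timeline: | P0 0-3 | P1 3-5 | P3 5-6 | P4 6-15 | P3 15-25 | P1 25-31 | P2 31-38 |
Completion: P0=3  P1=31  P2=38  P3=25  P4=15
Turnaround (C−A): P0=3  P1=28  P2=35  P3=20  P4=9
Turnaround = completion − arrival: P0=3, P1=28, P2=35, P3=20, P4=9
Total turnaround = 3 + 28 + 35 + 20 + 9 = 95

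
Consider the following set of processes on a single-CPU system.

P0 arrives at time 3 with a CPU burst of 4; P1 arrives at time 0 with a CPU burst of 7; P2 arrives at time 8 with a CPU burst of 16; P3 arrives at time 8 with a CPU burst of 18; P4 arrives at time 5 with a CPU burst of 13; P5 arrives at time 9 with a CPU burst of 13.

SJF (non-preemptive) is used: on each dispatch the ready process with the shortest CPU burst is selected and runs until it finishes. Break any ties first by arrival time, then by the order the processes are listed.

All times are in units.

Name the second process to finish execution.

Gantt: | P1 0-7 | P0 7-11 | P4 11-24 | P5 24-37 | P2 37-53 | P3 53-71 |
Completion: P0=11  P1=7  P2=53  P3=71  P4=24  P5=37
Turnaround (C−A): P0=8  P1=7  P2=45  P3=63  P4=19  P5=28
Finish order: P1 → P0 → P4 → P5 → P2 → P3

P0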